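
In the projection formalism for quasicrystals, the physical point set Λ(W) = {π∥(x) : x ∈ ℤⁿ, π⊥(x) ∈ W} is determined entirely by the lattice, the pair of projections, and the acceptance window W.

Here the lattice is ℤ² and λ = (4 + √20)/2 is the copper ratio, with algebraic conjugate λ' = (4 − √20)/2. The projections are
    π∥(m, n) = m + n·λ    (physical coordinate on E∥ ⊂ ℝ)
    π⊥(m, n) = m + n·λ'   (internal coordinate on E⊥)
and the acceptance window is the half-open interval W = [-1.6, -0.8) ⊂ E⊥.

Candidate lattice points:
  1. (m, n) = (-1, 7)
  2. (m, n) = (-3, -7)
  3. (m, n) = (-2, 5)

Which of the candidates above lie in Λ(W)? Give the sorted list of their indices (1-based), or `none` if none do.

2

Numerically λ ≈ 4.2361 and λ' = −1/λ ≈ -0.2361.
#1 (-1,7): internal coord -1 + (7)·λ' = -2.6525; -2.6525 ∉ [-1.6, -0.8) → out
#2 (-3,-7): internal coord -3 + (-7)·λ' = -1.3475; -1.3475 ∈ [-1.6, -0.8) → IN Λ
#3 (-2,5): internal coord -2 + (5)·λ' = -3.1803; -3.1803 ∉ [-1.6, -0.8) → out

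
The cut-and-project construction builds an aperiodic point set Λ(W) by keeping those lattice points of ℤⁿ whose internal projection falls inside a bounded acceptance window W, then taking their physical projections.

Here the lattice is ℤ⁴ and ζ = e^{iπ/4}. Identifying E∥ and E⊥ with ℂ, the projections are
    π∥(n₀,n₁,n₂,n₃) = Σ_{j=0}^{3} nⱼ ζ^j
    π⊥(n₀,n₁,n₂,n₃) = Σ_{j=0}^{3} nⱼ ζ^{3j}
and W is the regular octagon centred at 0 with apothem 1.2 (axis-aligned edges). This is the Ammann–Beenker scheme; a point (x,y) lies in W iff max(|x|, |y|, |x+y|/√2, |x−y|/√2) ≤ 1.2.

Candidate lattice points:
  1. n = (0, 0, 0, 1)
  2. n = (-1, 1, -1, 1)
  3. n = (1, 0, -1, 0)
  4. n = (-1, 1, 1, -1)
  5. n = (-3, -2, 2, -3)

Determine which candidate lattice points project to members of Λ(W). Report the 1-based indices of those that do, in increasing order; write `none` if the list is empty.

1

With ζ = e^{iπ/4} the internal vectors are ζ^0,ζ^3,ζ^6,ζ^9.
candidate 1: n = (0, 0, 0, 1) → π⊥ ≈ (+0.707107, +0.707107); max(|x|,|y|,|x±y|/√2) = 1.000000 ≤ 1.2 ⇒ ∈ W
candidate 2: n = (-1, 1, -1, 1) → π⊥ ≈ (-1.000000, +2.414214); max(|x|,|y|,|x±y|/√2) = 2.414214 > 1.2 ⇒ ∉ W
candidate 3: n = (1, 0, -1, 0) → π⊥ ≈ (+1.000000, +1.000000); max(|x|,|y|,|x±y|/√2) = 1.414214 > 1.2 ⇒ ∉ W
candidate 4: n = (-1, 1, 1, -1) → π⊥ ≈ (-2.414214, -1.000000); max(|x|,|y|,|x±y|/√2) = 2.414214 > 1.2 ⇒ ∉ W
candidate 5: n = (-3, -2, 2, -3) → π⊥ ≈ (-3.707107, -5.535534); max(|x|,|y|,|x±y|/√2) = 6.535534 > 1.2 ⇒ ∉ W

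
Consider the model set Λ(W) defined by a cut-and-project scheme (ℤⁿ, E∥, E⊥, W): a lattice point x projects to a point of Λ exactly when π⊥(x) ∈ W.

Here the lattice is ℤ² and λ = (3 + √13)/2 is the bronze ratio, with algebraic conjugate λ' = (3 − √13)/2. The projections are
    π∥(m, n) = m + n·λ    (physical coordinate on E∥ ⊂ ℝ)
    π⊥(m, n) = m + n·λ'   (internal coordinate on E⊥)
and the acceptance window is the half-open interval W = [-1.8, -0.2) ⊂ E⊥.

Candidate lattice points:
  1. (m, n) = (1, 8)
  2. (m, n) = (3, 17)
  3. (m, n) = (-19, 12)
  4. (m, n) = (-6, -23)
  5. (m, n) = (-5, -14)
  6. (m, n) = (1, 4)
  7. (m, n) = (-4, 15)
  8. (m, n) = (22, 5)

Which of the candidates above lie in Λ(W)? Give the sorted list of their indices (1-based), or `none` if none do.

λ' = (3−√13)/2 ≈ -0.30278.
candidate 1: (m,n)=(1,8) → π∥ = 1+8·λ ≈ 27.42221, π⊥ = 1+8·λ' ≈ -1.42221 ∈ [-1.8, -0.2) ⇒ IN Λ
candidate 2: (m,n)=(3,17) → π∥ = 3+17·λ ≈ 59.14719, π⊥ = 3+17·λ' ≈ -2.14719 ∉ [-1.8, -0.2) ⇒ out
candidate 3: (m,n)=(-19,12) → π∥ = -19+12·λ ≈ 20.63331, π⊥ = -19+12·λ' ≈ -22.63331 ∉ [-1.8, -0.2) ⇒ out
candidate 4: (m,n)=(-6,-23) → π∥ = -6-23·λ ≈ -81.96384, π⊥ = -6-23·λ' ≈ 0.96384 ∉ [-1.8, -0.2) ⇒ out
candidate 5: (m,n)=(-5,-14) → π∥ = -5-14·λ ≈ -51.23886, π⊥ = -5-14·λ' ≈ -0.76114 ∈ [-1.8, -0.2) ⇒ IN Λ
candidate 6: (m,n)=(1,4) → π∥ = 1+4·λ ≈ 14.21110, π⊥ = 1+4·λ' ≈ -0.21110 ∈ [-1.8, -0.2) ⇒ IN Λ
candidate 7: (m,n)=(-4,15) → π∥ = -4+15·λ ≈ 45.54163, π⊥ = -4+15·λ' ≈ -8.54163 ∉ [-1.8, -0.2) ⇒ out
candidate 8: (m,n)=(22,5) → π∥ = 22+5·λ ≈ 38.51388, π⊥ = 22+5·λ' ≈ 20.48612 ∉ [-1.8, -0.2) ⇒ out

1, 5, 6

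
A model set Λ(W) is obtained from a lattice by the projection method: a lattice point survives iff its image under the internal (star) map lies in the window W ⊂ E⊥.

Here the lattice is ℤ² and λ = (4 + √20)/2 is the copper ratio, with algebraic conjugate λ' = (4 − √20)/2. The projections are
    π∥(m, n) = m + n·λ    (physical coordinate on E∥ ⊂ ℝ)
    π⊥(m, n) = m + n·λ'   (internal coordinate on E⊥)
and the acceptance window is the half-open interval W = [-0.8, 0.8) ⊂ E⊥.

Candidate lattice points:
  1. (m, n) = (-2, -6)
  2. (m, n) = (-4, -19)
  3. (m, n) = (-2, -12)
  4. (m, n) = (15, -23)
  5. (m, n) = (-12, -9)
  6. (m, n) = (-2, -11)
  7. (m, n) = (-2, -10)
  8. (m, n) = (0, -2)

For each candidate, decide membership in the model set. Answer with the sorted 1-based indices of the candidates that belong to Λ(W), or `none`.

1, 2, 6, 7, 8

λ' = (4−√20)/2 ≈ -0.2361.
#1 (-2,-6): internal coord -2 + (-6)·λ' = -0.5836; -0.5836 ∈ [-0.8, 0.8) → IN Λ
#2 (-4,-19): internal coord -4 + (-19)·λ' = +0.4853; +0.4853 ∈ [-0.8, 0.8) → IN Λ
#3 (-2,-12): internal coord -2 + (-12)·λ' = +0.8328; +0.8328 ∉ [-0.8, 0.8) → out
#4 (15,-23): internal coord 15 + (-23)·λ' = +20.4296; +20.4296 ∉ [-0.8, 0.8) → out
#5 (-12,-9): internal coord -12 + (-9)·λ' = -9.8754; -9.8754 ∉ [-0.8, 0.8) → out
#6 (-2,-11): internal coord -2 + (-11)·λ' = +0.5967; +0.5967 ∈ [-0.8, 0.8) → IN Λ
#7 (-2,-10): internal coord -2 + (-10)·λ' = +0.3607; +0.3607 ∈ [-0.8, 0.8) → IN Λ
#8 (0,-2): internal coord 0 + (-2)·λ' = +0.4721; +0.4721 ∈ [-0.8, 0.8) → IN Λ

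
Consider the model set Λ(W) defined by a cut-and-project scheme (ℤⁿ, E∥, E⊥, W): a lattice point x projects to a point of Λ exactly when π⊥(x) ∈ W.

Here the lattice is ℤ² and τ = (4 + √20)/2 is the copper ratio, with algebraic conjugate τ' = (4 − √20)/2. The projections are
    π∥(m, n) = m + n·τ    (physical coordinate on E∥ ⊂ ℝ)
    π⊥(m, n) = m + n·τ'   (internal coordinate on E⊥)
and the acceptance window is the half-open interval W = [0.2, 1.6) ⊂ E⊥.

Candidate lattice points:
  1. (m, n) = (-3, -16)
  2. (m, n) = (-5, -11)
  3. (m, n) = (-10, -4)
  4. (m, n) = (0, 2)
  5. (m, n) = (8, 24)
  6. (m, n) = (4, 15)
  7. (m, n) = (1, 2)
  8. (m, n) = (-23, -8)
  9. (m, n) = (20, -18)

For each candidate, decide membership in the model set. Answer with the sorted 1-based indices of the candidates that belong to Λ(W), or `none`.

Compute τ' = (4−√20)/2 = -0.236068, so π⊥(m,n) = m -0.236068·n.
[1] lift (-3,-16): star map gives 0.777088; window check 0.2 ≤ 0.777088 < 1.6 is true → IN Λ
[2] lift (-5,-11): star map gives -2.403252; window check 0.2 ≤ -2.403252 < 1.6 is false → out
[3] lift (-10,-4): star map gives -9.055728; window check 0.2 ≤ -9.055728 < 1.6 is false → out
[4] lift (0,2): star map gives -0.472136; window check 0.2 ≤ -0.472136 < 1.6 is false → out
[5] lift (8,24): star map gives 2.334369; window check 0.2 ≤ 2.334369 < 1.6 is false → out
[6] lift (4,15): star map gives 0.458980; window check 0.2 ≤ 0.458980 < 1.6 is true → IN Λ
[7] lift (1,2): star map gives 0.527864; window check 0.2 ≤ 0.527864 < 1.6 is true → IN Λ
[8] lift (-23,-8): star map gives -21.111456; window check 0.2 ≤ -21.111456 < 1.6 is false → out
[9] lift (20,-18): star map gives 24.249224; window check 0.2 ≤ 24.249224 < 1.6 is false → out

1, 6, 7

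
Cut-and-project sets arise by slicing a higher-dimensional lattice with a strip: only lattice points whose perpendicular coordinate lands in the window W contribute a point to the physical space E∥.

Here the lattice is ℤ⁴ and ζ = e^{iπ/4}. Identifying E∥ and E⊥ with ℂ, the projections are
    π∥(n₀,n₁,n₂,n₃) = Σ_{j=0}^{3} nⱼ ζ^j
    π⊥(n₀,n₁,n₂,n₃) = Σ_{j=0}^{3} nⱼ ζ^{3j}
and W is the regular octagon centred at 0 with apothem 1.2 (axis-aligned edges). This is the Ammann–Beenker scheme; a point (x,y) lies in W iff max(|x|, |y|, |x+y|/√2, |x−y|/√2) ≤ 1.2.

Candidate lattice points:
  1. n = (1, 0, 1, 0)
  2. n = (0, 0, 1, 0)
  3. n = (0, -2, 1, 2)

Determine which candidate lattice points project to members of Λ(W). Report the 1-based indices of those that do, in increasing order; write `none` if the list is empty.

With ζ = e^{iπ/4} the internal vectors are ζ^0,ζ^3,ζ^6,ζ^9.
#1 (1, 0, 1, 0): internal (1.0000, -1.0000); octagon support 1.4142 vs apothem 1.2 → ∉ W
#2 (0, 0, 1, 0): internal (0.0000, -1.0000); octagon support 1.0000 vs apothem 1.2 → ∈ W
#3 (0, -2, 1, 2): internal (2.8284, -1.0000); octagon support 2.8284 vs apothem 1.2 → ∉ W

2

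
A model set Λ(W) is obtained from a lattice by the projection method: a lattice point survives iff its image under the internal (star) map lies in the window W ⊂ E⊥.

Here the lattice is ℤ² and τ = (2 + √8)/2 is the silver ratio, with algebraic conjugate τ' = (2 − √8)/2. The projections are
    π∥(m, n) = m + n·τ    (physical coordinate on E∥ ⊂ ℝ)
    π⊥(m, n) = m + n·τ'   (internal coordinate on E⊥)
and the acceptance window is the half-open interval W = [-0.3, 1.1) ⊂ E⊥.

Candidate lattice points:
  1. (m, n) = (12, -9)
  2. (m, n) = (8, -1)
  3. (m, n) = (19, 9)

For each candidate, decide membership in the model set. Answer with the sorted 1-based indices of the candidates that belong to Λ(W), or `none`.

none

τ' = (2−√8)/2 ≈ -0.414214.
candidate 1: (m,n)=(12,-9) → π∥ = 12-9·τ ≈ -9.727922, π⊥ = 12-9·τ' ≈ 15.727922 ∉ [-0.3, 1.1) ⇒ out
candidate 2: (m,n)=(8,-1) → π∥ = 8-1·τ ≈ 5.585786, π⊥ = 8-1·τ' ≈ 8.414214 ∉ [-0.3, 1.1) ⇒ out
candidate 3: (m,n)=(19,9) → π∥ = 19+9·τ ≈ 40.727922, π⊥ = 19+9·τ' ≈ 15.272078 ∉ [-0.3, 1.1) ⇒ out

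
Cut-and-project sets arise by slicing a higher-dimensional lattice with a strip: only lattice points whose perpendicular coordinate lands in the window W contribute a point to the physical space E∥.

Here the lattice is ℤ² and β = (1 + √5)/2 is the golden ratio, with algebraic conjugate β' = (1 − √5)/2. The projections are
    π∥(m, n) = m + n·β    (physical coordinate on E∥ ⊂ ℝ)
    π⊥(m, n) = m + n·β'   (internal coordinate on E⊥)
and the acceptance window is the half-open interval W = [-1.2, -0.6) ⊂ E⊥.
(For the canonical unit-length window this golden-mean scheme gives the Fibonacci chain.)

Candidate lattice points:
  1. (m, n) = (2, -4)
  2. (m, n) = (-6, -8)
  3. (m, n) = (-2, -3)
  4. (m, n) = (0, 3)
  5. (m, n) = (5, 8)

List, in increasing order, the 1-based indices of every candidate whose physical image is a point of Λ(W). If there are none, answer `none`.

β' = (1−√5)/2 ≈ -0.6180.
candidate 1: (m,n)=(2,-4) → π∥ = 2-4·β ≈ -4.4721, π⊥ = 2-4·β' ≈ 4.4721 ∉ [-1.2, -0.6) ⇒ out
candidate 2: (m,n)=(-6,-8) → π∥ = -6-8·β ≈ -18.9443, π⊥ = -6-8·β' ≈ -1.0557 ∈ [-1.2, -0.6) ⇒ IN Λ
candidate 3: (m,n)=(-2,-3) → π∥ = -2-3·β ≈ -6.8541, π⊥ = -2-3·β' ≈ -0.1459 ∉ [-1.2, -0.6) ⇒ out
candidate 4: (m,n)=(0,3) → π∥ = 0+3·β ≈ 4.8541, π⊥ = 0+3·β' ≈ -1.8541 ∉ [-1.2, -0.6) ⇒ out
candidate 5: (m,n)=(5,8) → π∥ = 5+8·β ≈ 17.9443, π⊥ = 5+8·β' ≈ 0.0557 ∉ [-1.2, -0.6) ⇒ out

2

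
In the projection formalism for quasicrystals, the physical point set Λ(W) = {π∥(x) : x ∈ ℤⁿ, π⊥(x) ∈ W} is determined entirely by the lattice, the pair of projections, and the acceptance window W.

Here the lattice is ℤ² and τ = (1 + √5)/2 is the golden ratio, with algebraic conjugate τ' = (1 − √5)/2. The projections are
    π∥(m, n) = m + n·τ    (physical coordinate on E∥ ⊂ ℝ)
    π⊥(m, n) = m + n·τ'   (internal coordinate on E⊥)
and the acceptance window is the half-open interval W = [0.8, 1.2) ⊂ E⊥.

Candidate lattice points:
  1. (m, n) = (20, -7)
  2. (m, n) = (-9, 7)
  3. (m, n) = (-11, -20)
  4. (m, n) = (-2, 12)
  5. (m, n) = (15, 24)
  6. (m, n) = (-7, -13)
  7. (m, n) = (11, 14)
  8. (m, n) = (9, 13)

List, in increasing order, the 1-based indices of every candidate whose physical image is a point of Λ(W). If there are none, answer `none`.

6, 8

Numerically τ ≈ 1.618034 and τ' = −1/τ ≈ -0.618034.
[1] lift (20,-7): star map gives 24.326238; window check 0.8 ≤ 24.326238 < 1.2 is false → out
[2] lift (-9,7): star map gives -13.326238; window check 0.8 ≤ -13.326238 < 1.2 is false → out
[3] lift (-11,-20): star map gives 1.360680; window check 0.8 ≤ 1.360680 < 1.2 is false → out
[4] lift (-2,12): star map gives -9.416408; window check 0.8 ≤ -9.416408 < 1.2 is false → out
[5] lift (15,24): star map gives 0.167184; window check 0.8 ≤ 0.167184 < 1.2 is false → out
[6] lift (-7,-13): star map gives 1.034442; window check 0.8 ≤ 1.034442 < 1.2 is true → IN Λ
[7] lift (11,14): star map gives 2.347524; window check 0.8 ≤ 2.347524 < 1.2 is false → out
[8] lift (9,13): star map gives 0.965558; window check 0.8 ≤ 0.965558 < 1.2 is true → IN Λ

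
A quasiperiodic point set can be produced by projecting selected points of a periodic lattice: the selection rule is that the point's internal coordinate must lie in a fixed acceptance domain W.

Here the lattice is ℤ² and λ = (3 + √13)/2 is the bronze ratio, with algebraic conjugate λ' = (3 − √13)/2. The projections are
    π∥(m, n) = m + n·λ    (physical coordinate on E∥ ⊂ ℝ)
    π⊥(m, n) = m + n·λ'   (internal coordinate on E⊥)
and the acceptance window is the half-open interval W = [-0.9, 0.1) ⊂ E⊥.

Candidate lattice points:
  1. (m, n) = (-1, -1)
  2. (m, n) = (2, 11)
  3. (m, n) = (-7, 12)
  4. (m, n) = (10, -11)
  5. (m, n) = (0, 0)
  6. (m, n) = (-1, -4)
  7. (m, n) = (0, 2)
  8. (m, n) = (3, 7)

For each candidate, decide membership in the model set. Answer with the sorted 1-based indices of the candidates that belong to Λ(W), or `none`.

1, 5, 7

Numerically λ ≈ 3.3028 and λ' = −1/λ ≈ -0.3028.
#1 (-1,-1): internal coord -1 + (-1)·λ' = -0.6972; -0.6972 ∈ [-0.9, 0.1) → IN Λ
#2 (2,11): internal coord 2 + (11)·λ' = -1.3305; -1.3305 ∉ [-0.9, 0.1) → out
#3 (-7,12): internal coord -7 + (12)·λ' = -10.6333; -10.6333 ∉ [-0.9, 0.1) → out
#4 (10,-11): internal coord 10 + (-11)·λ' = +13.3305; +13.3305 ∉ [-0.9, 0.1) → out
#5 (0,0): internal coord 0 + (0)·λ' = +0.0000; +0.0000 ∈ [-0.9, 0.1) → IN Λ
#6 (-1,-4): internal coord -1 + (-4)·λ' = +0.2111; +0.2111 ∉ [-0.9, 0.1) → out
#7 (0,2): internal coord 0 + (2)·λ' = -0.6056; -0.6056 ∈ [-0.9, 0.1) → IN Λ
#8 (3,7): internal coord 3 + (7)·λ' = +0.8806; +0.8806 ∉ [-0.9, 0.1) → out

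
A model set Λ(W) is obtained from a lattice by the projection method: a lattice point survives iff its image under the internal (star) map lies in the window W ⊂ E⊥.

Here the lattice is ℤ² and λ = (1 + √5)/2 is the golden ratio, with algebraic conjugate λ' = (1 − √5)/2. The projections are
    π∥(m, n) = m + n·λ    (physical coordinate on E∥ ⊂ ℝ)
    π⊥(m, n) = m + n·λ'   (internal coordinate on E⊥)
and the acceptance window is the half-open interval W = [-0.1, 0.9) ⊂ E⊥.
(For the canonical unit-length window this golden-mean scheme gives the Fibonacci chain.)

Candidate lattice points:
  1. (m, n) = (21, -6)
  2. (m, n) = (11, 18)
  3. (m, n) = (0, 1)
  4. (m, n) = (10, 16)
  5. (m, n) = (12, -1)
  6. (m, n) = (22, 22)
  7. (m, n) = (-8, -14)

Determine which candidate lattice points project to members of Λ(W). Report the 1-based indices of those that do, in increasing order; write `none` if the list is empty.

4, 7

λ' = (1−√5)/2 ≈ -0.6180.
candidate 1: (m,n)=(21,-6) → π∥ = 21-6·λ ≈ 11.2918, π⊥ = 21-6·λ' ≈ 24.7082 ∉ [-0.1, 0.9) ⇒ out
candidate 2: (m,n)=(11,18) → π∥ = 11+18·λ ≈ 40.1246, π⊥ = 11+18·λ' ≈ -0.1246 ∉ [-0.1, 0.9) ⇒ out
candidate 3: (m,n)=(0,1) → π∥ = 0+1·λ ≈ 1.6180, π⊥ = 0+1·λ' ≈ -0.6180 ∉ [-0.1, 0.9) ⇒ out
candidate 4: (m,n)=(10,16) → π∥ = 10+16·λ ≈ 35.8885, π⊥ = 10+16·λ' ≈ 0.1115 ∈ [-0.1, 0.9) ⇒ IN Λ
candidate 5: (m,n)=(12,-1) → π∥ = 12-1·λ ≈ 10.3820, π⊥ = 12-1·λ' ≈ 12.6180 ∉ [-0.1, 0.9) ⇒ out
candidate 6: (m,n)=(22,22) → π∥ = 22+22·λ ≈ 57.5967, π⊥ = 22+22·λ' ≈ 8.4033 ∉ [-0.1, 0.9) ⇒ out
candidate 7: (m,n)=(-8,-14) → π∥ = -8-14·λ ≈ -30.6525, π⊥ = -8-14·λ' ≈ 0.6525 ∈ [-0.1, 0.9) ⇒ IN Λ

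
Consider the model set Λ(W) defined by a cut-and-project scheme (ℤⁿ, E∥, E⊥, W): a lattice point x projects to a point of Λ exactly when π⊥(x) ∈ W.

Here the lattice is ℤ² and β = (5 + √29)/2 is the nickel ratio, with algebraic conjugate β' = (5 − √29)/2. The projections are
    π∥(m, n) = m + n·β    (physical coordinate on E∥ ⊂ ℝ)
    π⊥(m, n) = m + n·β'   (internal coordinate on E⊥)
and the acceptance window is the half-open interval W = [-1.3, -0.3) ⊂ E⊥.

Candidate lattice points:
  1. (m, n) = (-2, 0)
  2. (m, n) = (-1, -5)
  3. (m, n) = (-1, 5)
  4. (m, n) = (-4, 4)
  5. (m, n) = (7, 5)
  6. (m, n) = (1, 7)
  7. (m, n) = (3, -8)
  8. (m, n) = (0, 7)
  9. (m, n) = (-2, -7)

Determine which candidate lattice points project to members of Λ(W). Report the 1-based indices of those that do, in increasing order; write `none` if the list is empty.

6, 9

β' = (5−√29)/2 ≈ -0.19258.
#1 (-2,0): internal coord -2 + (0)·β' = -2.00000; -2.00000 ∉ [-1.3, -0.3) → out
#2 (-1,-5): internal coord -1 + (-5)·β' = -0.03709; -0.03709 ∉ [-1.3, -0.3) → out
#3 (-1,5): internal coord -1 + (5)·β' = -1.96291; -1.96291 ∉ [-1.3, -0.3) → out
#4 (-4,4): internal coord -4 + (4)·β' = -4.77033; -4.77033 ∉ [-1.3, -0.3) → out
#5 (7,5): internal coord 7 + (5)·β' = +6.03709; +6.03709 ∉ [-1.3, -0.3) → out
#6 (1,7): internal coord 1 + (7)·β' = -0.34808; -0.34808 ∈ [-1.3, -0.3) → IN Λ
#7 (3,-8): internal coord 3 + (-8)·β' = +4.54066; +4.54066 ∉ [-1.3, -0.3) → out
#8 (0,7): internal coord 0 + (7)·β' = -1.34808; -1.34808 ∉ [-1.3, -0.3) → out
#9 (-2,-7): internal coord -2 + (-7)·β' = -0.65192; -0.65192 ∈ [-1.3, -0.3) → IN Λ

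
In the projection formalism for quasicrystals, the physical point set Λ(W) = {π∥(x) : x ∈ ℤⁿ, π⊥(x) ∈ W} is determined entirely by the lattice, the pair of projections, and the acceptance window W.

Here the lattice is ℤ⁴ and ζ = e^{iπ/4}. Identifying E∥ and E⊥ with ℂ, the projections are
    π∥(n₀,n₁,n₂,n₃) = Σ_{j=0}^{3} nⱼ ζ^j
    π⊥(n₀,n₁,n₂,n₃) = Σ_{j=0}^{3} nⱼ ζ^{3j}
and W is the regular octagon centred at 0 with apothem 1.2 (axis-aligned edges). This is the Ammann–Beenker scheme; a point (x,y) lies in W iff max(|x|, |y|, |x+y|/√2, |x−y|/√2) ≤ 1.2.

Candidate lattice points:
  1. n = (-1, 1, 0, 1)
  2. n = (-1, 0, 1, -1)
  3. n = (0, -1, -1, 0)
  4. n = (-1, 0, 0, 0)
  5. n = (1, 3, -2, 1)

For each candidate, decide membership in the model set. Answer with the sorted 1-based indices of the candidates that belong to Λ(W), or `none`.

3, 4

Internal map: ζ^{3j} for j=0..3 gives (1,0), (−√2/2,√2/2), (0,−1), (√2/2,√2/2).
#1 (-1, 1, 0, 1): internal (-1.000000, 1.414214); octagon support 1.707107 vs apothem 1.2 → ∉ W
#2 (-1, 0, 1, -1): internal (-1.707107, -1.707107); octagon support 2.414214 vs apothem 1.2 → ∉ W
#3 (0, -1, -1, 0): internal (0.707107, 0.292893); octagon support 0.707107 vs apothem 1.2 → ∈ W
#4 (-1, 0, 0, 0): internal (-1.000000, 0.000000); octagon support 1.000000 vs apothem 1.2 → ∈ W
#5 (1, 3, -2, 1): internal (-0.414214, 4.828427); octagon support 4.828427 vs apothem 1.2 → ∉ W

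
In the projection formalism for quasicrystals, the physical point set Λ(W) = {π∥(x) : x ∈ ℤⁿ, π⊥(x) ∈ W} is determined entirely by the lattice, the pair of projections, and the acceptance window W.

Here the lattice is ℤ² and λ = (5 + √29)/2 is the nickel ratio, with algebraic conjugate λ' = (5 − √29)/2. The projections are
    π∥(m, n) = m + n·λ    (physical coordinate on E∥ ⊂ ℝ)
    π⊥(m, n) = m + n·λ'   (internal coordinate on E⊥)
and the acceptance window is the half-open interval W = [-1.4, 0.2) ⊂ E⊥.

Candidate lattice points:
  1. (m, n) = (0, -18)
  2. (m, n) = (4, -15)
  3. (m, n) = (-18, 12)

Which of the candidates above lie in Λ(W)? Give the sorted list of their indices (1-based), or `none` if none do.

none

λ' = (5−√29)/2 ≈ -0.19258.
[1] lift (0,-18): star map gives 3.46648; window check -1.4 ≤ 3.46648 < 0.2 is false → out
[2] lift (4,-15): star map gives 6.88874; window check -1.4 ≤ 6.88874 < 0.2 is false → out
[3] lift (-18,12): star map gives -20.31099; window check -1.4 ≤ -20.31099 < 0.2 is false → out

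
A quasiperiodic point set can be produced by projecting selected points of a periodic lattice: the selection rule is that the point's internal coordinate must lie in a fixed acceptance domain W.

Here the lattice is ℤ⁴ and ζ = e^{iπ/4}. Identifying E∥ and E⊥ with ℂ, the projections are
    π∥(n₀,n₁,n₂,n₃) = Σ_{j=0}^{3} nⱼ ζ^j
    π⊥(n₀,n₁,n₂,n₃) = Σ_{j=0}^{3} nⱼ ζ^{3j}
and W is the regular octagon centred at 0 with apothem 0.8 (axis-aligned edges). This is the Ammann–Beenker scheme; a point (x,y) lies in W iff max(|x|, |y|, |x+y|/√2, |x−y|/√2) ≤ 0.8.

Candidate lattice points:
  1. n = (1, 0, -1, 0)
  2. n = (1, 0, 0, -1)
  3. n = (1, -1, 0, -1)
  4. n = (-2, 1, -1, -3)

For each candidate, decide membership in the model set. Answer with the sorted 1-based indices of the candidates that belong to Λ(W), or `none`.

π⊥(n) = n₀ + n₁ζ³ + n₂ζ⁶ + n₃ζ⁹ where ζ = e^{iπ/4}.
candidate 1: n = (1, 0, -1, 0) → π⊥ ≈ (+1.0000, +1.0000); max(|x|,|y|,|x±y|/√2) = 1.4142 > 0.8 ⇒ ∉ W
candidate 2: n = (1, 0, 0, -1) → π⊥ ≈ (+0.2929, -0.7071); max(|x|,|y|,|x±y|/√2) = 0.7071 ≤ 0.8 ⇒ ∈ W
candidate 3: n = (1, -1, 0, -1) → π⊥ ≈ (+1.0000, -1.4142); max(|x|,|y|,|x±y|/√2) = 1.7071 > 0.8 ⇒ ∉ W
candidate 4: n = (-2, 1, -1, -3) → π⊥ ≈ (-4.8284, -0.4142); max(|x|,|y|,|x±y|/√2) = 4.8284 > 0.8 ⇒ ∉ W

2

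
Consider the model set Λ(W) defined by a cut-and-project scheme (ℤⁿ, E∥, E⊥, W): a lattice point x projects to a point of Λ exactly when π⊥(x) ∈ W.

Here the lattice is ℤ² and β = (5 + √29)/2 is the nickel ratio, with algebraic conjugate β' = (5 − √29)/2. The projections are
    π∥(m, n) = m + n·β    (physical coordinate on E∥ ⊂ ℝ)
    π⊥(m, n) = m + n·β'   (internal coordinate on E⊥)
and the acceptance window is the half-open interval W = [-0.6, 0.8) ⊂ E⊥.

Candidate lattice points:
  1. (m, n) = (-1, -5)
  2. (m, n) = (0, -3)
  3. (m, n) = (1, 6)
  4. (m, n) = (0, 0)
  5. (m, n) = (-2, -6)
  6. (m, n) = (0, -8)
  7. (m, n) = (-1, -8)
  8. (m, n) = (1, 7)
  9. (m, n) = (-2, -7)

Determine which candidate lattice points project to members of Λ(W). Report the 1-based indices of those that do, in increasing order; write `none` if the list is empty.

Compute β' = (5−√29)/2 = -0.192582, so π⊥(m,n) = m -0.192582·n.
#1 (-1,-5): internal coord -1 + (-5)·β' = -0.037088; -0.037088 ∈ [-0.6, 0.8) → IN Λ
#2 (0,-3): internal coord 0 + (-3)·β' = +0.577747; +0.577747 ∈ [-0.6, 0.8) → IN Λ
#3 (1,6): internal coord 1 + (6)·β' = -0.155494; -0.155494 ∈ [-0.6, 0.8) → IN Λ
#4 (0,0): internal coord 0 + (0)·β' = +0.000000; +0.000000 ∈ [-0.6, 0.8) → IN Λ
#5 (-2,-6): internal coord -2 + (-6)·β' = -0.844506; -0.844506 ∉ [-0.6, 0.8) → out
#6 (0,-8): internal coord 0 + (-8)·β' = +1.540659; +1.540659 ∉ [-0.6, 0.8) → out
#7 (-1,-8): internal coord -1 + (-8)·β' = +0.540659; +0.540659 ∈ [-0.6, 0.8) → IN Λ
#8 (1,7): internal coord 1 + (7)·β' = -0.348077; -0.348077 ∈ [-0.6, 0.8) → IN Λ
#9 (-2,-7): internal coord -2 + (-7)·β' = -0.651923; -0.651923 ∉ [-0.6, 0.8) → out

1, 2, 3, 4, 7, 8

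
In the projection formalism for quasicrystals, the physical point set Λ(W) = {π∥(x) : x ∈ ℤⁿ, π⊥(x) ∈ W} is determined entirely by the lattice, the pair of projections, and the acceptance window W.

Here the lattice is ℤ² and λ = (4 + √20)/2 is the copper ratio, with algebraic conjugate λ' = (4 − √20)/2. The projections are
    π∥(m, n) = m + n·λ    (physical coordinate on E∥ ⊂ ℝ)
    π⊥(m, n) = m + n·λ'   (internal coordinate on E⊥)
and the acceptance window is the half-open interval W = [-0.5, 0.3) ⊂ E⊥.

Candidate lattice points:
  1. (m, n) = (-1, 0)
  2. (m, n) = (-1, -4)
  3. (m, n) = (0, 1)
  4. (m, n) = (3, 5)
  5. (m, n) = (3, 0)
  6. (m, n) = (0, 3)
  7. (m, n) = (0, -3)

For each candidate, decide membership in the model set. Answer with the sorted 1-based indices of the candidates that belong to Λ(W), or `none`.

λ' = (4−√20)/2 ≈ -0.236068.
#1 (-1,0): internal coord -1 + (0)·λ' = -1.000000; -1.000000 ∉ [-0.5, 0.3) → out
#2 (-1,-4): internal coord -1 + (-4)·λ' = -0.055728; -0.055728 ∈ [-0.5, 0.3) → IN Λ
#3 (0,1): internal coord 0 + (1)·λ' = -0.236068; -0.236068 ∈ [-0.5, 0.3) → IN Λ
#4 (3,5): internal coord 3 + (5)·λ' = +1.819660; +1.819660 ∉ [-0.5, 0.3) → out
#5 (3,0): internal coord 3 + (0)·λ' = +3.000000; +3.000000 ∉ [-0.5, 0.3) → out
#6 (0,3): internal coord 0 + (3)·λ' = -0.708204; -0.708204 ∉ [-0.5, 0.3) → out
#7 (0,-3): internal coord 0 + (-3)·λ' = +0.708204; +0.708204 ∉ [-0.5, 0.3) → out

2, 3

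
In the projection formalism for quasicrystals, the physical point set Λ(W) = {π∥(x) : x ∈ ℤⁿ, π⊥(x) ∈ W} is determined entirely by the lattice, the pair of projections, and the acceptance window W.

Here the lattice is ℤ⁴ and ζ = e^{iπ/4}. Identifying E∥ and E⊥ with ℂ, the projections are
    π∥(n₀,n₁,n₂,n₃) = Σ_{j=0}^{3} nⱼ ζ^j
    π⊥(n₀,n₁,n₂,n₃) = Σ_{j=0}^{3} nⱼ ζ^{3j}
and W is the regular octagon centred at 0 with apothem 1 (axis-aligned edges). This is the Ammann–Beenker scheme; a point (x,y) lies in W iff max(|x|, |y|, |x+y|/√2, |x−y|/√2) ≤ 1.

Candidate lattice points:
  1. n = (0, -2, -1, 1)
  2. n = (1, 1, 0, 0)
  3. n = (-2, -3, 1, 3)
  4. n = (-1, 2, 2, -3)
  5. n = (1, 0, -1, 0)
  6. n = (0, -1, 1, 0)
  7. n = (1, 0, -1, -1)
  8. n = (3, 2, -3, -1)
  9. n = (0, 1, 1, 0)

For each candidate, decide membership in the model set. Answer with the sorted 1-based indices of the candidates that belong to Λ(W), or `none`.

With ζ = e^{iπ/4} the internal vectors are ζ^0,ζ^3,ζ^6,ζ^9.
candidate 1: n = (0, -2, -1, 1) → π⊥ ≈ (+2.121320, +0.292893); max(|x|,|y|,|x±y|/√2) = 2.121320 > 1 ⇒ ∉ W
candidate 2: n = (1, 1, 0, 0) → π⊥ ≈ (+0.292893, +0.707107); max(|x|,|y|,|x±y|/√2) = 0.707107 ≤ 1 ⇒ ∈ W
candidate 3: n = (-2, -3, 1, 3) → π⊥ ≈ (+2.242641, -1.000000); max(|x|,|y|,|x±y|/√2) = 2.292893 > 1 ⇒ ∉ W
candidate 4: n = (-1, 2, 2, -3) → π⊥ ≈ (-4.535534, -2.707107); max(|x|,|y|,|x±y|/√2) = 5.121320 > 1 ⇒ ∉ W
candidate 5: n = (1, 0, -1, 0) → π⊥ ≈ (+1.000000, +1.000000); max(|x|,|y|,|x±y|/√2) = 1.414214 > 1 ⇒ ∉ W
candidate 6: n = (0, -1, 1, 0) → π⊥ ≈ (+0.707107, -1.707107); max(|x|,|y|,|x±y|/√2) = 1.707107 > 1 ⇒ ∉ W
candidate 7: n = (1, 0, -1, -1) → π⊥ ≈ (+0.292893, +0.292893); max(|x|,|y|,|x±y|/√2) = 0.414214 ≤ 1 ⇒ ∈ W
candidate 8: n = (3, 2, -3, -1) → π⊥ ≈ (+0.878680, +3.707107); max(|x|,|y|,|x±y|/√2) = 3.707107 > 1 ⇒ ∉ W
candidate 9: n = (0, 1, 1, 0) → π⊥ ≈ (-0.707107, -0.292893); max(|x|,|y|,|x±y|/√2) = 0.707107 ≤ 1 ⇒ ∈ W

2, 7, 9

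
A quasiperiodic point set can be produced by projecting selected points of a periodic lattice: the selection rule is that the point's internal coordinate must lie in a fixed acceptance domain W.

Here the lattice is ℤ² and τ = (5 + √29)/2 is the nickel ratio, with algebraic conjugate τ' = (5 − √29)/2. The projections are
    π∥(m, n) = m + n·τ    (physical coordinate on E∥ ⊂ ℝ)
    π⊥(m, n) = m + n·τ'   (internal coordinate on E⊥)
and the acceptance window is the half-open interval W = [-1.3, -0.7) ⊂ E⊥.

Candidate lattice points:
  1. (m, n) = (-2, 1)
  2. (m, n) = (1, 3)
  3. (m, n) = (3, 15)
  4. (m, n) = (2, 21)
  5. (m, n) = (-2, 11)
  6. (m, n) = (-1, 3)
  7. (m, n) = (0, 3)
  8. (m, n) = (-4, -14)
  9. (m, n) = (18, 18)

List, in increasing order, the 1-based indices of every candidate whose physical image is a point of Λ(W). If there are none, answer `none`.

none

τ' = (5−√29)/2 ≈ -0.1926.
candidate 1: (m,n)=(-2,1) → π∥ = -2+1·τ ≈ 3.1926, π⊥ = -2+1·τ' ≈ -2.1926 ∉ [-1.3, -0.7) ⇒ out
candidate 2: (m,n)=(1,3) → π∥ = 1+3·τ ≈ 16.5777, π⊥ = 1+3·τ' ≈ 0.4223 ∉ [-1.3, -0.7) ⇒ out
candidate 3: (m,n)=(3,15) → π∥ = 3+15·τ ≈ 80.8887, π⊥ = 3+15·τ' ≈ 0.1113 ∉ [-1.3, -0.7) ⇒ out
candidate 4: (m,n)=(2,21) → π∥ = 2+21·τ ≈ 111.0442, π⊥ = 2+21·τ' ≈ -2.0442 ∉ [-1.3, -0.7) ⇒ out
candidate 5: (m,n)=(-2,11) → π∥ = -2+11·τ ≈ 55.1184, π⊥ = -2+11·τ' ≈ -4.1184 ∉ [-1.3, -0.7) ⇒ out
candidate 6: (m,n)=(-1,3) → π∥ = -1+3·τ ≈ 14.5777, π⊥ = -1+3·τ' ≈ -1.5777 ∉ [-1.3, -0.7) ⇒ out
candidate 7: (m,n)=(0,3) → π∥ = 0+3·τ ≈ 15.5777, π⊥ = 0+3·τ' ≈ -0.5777 ∉ [-1.3, -0.7) ⇒ out
candidate 8: (m,n)=(-4,-14) → π∥ = -4-14·τ ≈ -76.6962, π⊥ = -4-14·τ' ≈ -1.3038 ∉ [-1.3, -0.7) ⇒ out
candidate 9: (m,n)=(18,18) → π∥ = 18+18·τ ≈ 111.4665, π⊥ = 18+18·τ' ≈ 14.5335 ∉ [-1.3, -0.7) ⇒ out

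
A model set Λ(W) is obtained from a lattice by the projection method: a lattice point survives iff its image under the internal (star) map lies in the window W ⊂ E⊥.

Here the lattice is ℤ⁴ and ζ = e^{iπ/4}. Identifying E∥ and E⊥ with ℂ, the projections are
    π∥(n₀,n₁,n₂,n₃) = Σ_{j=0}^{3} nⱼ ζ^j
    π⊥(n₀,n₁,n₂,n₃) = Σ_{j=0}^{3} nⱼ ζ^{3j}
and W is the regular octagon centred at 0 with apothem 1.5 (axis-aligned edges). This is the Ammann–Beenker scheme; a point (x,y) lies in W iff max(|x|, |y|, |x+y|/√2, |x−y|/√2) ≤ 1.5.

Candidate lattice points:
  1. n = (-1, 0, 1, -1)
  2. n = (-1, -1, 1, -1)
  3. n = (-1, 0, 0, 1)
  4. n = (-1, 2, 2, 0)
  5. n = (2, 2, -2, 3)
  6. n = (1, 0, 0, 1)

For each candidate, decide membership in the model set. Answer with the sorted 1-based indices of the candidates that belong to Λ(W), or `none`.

Internal map: ζ^{3j} for j=0..3 gives (1,0), (−√2/2,√2/2), (0,−1), (√2/2,√2/2).
#1 (-1, 0, 1, -1): internal (-1.7071, -1.7071); octagon support 2.4142 vs apothem 1.5 → ∉ W
#2 (-1, -1, 1, -1): internal (-1.0000, -2.4142); octagon support 2.4142 vs apothem 1.5 → ∉ W
#3 (-1, 0, 0, 1): internal (-0.2929, 0.7071); octagon support 0.7071 vs apothem 1.5 → ∈ W
#4 (-1, 2, 2, 0): internal (-2.4142, -0.5858); octagon support 2.4142 vs apothem 1.5 → ∉ W
#5 (2, 2, -2, 3): internal (2.7071, 5.5355); octagon support 5.8284 vs apothem 1.5 → ∉ W
#6 (1, 0, 0, 1): internal (1.7071, 0.7071); octagon support 1.7071 vs apothem 1.5 → ∉ W

3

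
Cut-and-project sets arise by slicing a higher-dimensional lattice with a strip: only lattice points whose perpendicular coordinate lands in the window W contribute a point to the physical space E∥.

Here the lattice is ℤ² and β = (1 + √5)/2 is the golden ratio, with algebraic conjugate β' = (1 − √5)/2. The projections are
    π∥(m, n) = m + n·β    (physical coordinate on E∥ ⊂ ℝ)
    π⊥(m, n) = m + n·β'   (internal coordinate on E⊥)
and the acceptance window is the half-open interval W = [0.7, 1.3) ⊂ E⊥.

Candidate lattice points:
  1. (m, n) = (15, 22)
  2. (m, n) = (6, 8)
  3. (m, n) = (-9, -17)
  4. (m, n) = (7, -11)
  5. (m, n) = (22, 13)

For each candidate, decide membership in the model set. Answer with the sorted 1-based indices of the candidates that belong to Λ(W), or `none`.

2

Numerically β ≈ 1.6180 and β' = −1/β ≈ -0.6180.
#1 (15,22): internal coord 15 + (22)·β' = +1.4033; +1.4033 ∉ [0.7, 1.3) → out
#2 (6,8): internal coord 6 + (8)·β' = +1.0557; +1.0557 ∈ [0.7, 1.3) → IN Λ
#3 (-9,-17): internal coord -9 + (-17)·β' = +1.5066; +1.5066 ∉ [0.7, 1.3) → out
#4 (7,-11): internal coord 7 + (-11)·β' = +13.7984; +13.7984 ∉ [0.7, 1.3) → out
#5 (22,13): internal coord 22 + (13)·β' = +13.9656; +13.9656 ∉ [0.7, 1.3) → out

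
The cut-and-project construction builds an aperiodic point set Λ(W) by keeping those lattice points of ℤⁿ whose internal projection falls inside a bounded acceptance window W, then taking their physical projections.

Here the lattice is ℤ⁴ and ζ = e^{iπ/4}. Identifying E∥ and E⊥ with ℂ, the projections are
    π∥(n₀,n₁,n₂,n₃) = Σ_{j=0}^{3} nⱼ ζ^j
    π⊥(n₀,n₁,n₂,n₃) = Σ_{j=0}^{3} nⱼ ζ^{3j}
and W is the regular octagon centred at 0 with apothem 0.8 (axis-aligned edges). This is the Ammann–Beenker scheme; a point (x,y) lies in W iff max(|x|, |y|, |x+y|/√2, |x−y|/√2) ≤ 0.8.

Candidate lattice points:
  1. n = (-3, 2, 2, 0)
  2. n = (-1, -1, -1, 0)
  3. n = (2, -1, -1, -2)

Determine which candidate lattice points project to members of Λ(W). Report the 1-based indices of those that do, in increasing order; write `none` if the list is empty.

Internal map: ζ^{3j} for j=0..3 gives (1,0), (−√2/2,√2/2), (0,−1), (√2/2,√2/2).
candidate 1: n = (-3, 2, 2, 0) → π⊥ ≈ (-4.414214, -0.585786); max(|x|,|y|,|x±y|/√2) = 4.414214 > 0.8 ⇒ ∉ W
candidate 2: n = (-1, -1, -1, 0) → π⊥ ≈ (-0.292893, +0.292893); max(|x|,|y|,|x±y|/√2) = 0.414214 ≤ 0.8 ⇒ ∈ W
candidate 3: n = (2, -1, -1, -2) → π⊥ ≈ (+1.292893, -1.121320); max(|x|,|y|,|x±y|/√2) = 1.707107 > 0.8 ⇒ ∉ W

2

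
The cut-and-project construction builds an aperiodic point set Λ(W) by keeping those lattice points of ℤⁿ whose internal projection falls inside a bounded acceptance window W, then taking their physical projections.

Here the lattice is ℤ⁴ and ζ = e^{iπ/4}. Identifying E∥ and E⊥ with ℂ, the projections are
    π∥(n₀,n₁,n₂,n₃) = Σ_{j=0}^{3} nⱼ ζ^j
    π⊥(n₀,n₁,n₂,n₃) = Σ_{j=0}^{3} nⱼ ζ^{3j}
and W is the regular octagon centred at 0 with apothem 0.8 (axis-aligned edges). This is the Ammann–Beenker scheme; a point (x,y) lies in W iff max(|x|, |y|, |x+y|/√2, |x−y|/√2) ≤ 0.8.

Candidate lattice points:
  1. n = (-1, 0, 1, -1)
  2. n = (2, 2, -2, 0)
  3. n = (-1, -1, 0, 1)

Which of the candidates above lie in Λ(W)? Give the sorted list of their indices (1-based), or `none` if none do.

π⊥(n) = n₀ + n₁ζ³ + n₂ζ⁶ + n₃ζ⁹ where ζ = e^{iπ/4}.
#1 (-1, 0, 1, -1): internal (-1.70711, -1.70711); octagon support 2.41421 vs apothem 0.8 → ∉ W
#2 (2, 2, -2, 0): internal (0.58579, 3.41421); octagon support 3.41421 vs apothem 0.8 → ∉ W
#3 (-1, -1, 0, 1): internal (0.41421, 0.00000); octagon support 0.41421 vs apothem 0.8 → ∈ W

3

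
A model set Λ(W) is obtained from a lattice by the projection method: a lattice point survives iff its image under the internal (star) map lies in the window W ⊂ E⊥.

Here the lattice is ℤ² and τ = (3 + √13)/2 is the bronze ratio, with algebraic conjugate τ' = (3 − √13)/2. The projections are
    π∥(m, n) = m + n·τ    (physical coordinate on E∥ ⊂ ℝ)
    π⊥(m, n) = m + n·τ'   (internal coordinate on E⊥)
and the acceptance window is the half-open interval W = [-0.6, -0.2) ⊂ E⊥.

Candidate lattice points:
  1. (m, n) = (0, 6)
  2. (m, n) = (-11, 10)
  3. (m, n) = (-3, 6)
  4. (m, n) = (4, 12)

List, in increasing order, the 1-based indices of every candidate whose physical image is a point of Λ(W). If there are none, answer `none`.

Compute τ' = (3−√13)/2 = -0.302776, so π⊥(m,n) = m -0.302776·n.
[1] lift (0,6): star map gives -1.816654; window check -0.6 ≤ -1.816654 < -0.2 is false → out
[2] lift (-11,10): star map gives -14.027756; window check -0.6 ≤ -14.027756 < -0.2 is false → out
[3] lift (-3,6): star map gives -4.816654; window check -0.6 ≤ -4.816654 < -0.2 is false → out
[4] lift (4,12): star map gives 0.366692; window check -0.6 ≤ 0.366692 < -0.2 is false → out

none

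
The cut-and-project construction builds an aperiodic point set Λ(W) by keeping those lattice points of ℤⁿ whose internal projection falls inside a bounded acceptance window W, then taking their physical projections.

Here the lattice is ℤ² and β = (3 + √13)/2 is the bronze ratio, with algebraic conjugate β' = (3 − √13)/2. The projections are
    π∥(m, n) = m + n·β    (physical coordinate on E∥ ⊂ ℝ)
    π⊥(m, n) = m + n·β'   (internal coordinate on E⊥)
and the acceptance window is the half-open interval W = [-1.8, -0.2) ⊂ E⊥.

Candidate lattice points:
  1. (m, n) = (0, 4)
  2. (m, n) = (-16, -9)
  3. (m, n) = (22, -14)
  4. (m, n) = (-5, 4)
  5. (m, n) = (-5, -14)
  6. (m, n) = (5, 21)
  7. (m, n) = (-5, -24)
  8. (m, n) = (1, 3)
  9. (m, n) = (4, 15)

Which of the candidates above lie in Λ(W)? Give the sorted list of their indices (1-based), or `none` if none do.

1, 5, 6, 9

β' = (3−√13)/2 ≈ -0.30278.
[1] lift (0,4): star map gives -1.21110; window check -1.8 ≤ -1.21110 < -0.2 is true → IN Λ
[2] lift (-16,-9): star map gives -13.27502; window check -1.8 ≤ -13.27502 < -0.2 is false → out
[3] lift (22,-14): star map gives 26.23886; window check -1.8 ≤ 26.23886 < -0.2 is false → out
[4] lift (-5,4): star map gives -6.21110; window check -1.8 ≤ -6.21110 < -0.2 is false → out
[5] lift (-5,-14): star map gives -0.76114; window check -1.8 ≤ -0.76114 < -0.2 is true → IN Λ
[6] lift (5,21): star map gives -1.35829; window check -1.8 ≤ -1.35829 < -0.2 is true → IN Λ
[7] lift (-5,-24): star map gives 2.26662; window check -1.8 ≤ 2.26662 < -0.2 is false → out
[8] lift (1,3): star map gives 0.09167; window check -1.8 ≤ 0.09167 < -0.2 is false → out
[9] lift (4,15): star map gives -0.54163; window check -1.8 ≤ -0.54163 < -0.2 is true → IN Λ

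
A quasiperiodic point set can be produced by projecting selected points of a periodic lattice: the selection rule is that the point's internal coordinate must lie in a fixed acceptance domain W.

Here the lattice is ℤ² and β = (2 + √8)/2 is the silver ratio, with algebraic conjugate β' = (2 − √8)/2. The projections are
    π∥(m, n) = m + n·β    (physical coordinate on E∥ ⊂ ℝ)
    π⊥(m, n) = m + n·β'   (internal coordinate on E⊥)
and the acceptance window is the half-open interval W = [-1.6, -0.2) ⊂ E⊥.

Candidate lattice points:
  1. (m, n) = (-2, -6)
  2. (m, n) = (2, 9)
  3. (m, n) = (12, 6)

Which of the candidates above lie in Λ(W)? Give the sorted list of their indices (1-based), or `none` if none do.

β' = (2−√8)/2 ≈ -0.414214.
#1 (-2,-6): internal coord -2 + (-6)·β' = +0.485281; +0.485281 ∉ [-1.6, -0.2) → out
#2 (2,9): internal coord 2 + (9)·β' = -1.727922; -1.727922 ∉ [-1.6, -0.2) → out
#3 (12,6): internal coord 12 + (6)·β' = +9.514719; +9.514719 ∉ [-1.6, -0.2) → out

none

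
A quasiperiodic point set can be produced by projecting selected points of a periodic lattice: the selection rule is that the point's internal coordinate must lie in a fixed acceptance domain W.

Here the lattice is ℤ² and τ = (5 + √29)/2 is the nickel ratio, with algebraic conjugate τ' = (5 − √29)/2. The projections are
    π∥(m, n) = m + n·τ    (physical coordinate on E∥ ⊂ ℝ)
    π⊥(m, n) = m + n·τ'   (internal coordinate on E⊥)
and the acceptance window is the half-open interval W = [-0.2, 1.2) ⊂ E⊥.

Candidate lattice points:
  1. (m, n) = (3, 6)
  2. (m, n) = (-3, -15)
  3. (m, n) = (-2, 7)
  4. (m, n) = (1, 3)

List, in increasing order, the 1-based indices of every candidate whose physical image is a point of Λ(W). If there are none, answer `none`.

2, 4

Compute τ' = (5−√29)/2 = -0.19258, so π⊥(m,n) = m -0.19258·n.
#1 (3,6): internal coord 3 + (6)·τ' = +1.84451; +1.84451 ∉ [-0.2, 1.2) → out
#2 (-3,-15): internal coord -3 + (-15)·τ' = -0.11126; -0.11126 ∈ [-0.2, 1.2) → IN Λ
#3 (-2,7): internal coord -2 + (7)·τ' = -3.34808; -3.34808 ∉ [-0.2, 1.2) → out
#4 (1,3): internal coord 1 + (3)·τ' = +0.42225; +0.42225 ∈ [-0.2, 1.2) → IN Λ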